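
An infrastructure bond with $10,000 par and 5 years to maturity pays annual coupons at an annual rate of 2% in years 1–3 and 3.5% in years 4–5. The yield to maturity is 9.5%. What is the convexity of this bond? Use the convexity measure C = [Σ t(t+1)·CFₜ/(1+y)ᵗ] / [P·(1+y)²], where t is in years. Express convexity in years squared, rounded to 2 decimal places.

With y = 0.095:
  t   CF        PV=CF/(1+0.095)^t    t·PV        t(t+1)·PV
  1       200.00       182.6484       182.6484         365.2968
  2       200.00       166.8022       333.6044       1,000.8132
  3       200.00       152.3308       456.9923       1,827.9692
  4       350.00       243.4510       973.8040       4,869.0201
  5    10,350.00     6,574.6063    32,873.0317     197,238.1901
  Σ                  7,319.8387    34,820.0808     205,301.2893
P = 7,319.8387.
Convexity = Σ t(t+1)·PV / [P·(1+y)²] = 205,301.2893 / (7,319.8387 × 1.199025) = 23.39171.

23.39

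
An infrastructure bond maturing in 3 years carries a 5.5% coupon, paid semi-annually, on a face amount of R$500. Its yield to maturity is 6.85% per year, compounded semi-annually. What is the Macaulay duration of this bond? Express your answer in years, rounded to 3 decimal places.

Periodic yield y = 0.03425. Discount each cash flow and weight by its period:
  t   CF        PV=CF/(1+0.03425)^t    t·PV
  1        13.75        13.2947        13.2947
  2        13.75        12.8544        25.7088
  3        13.75        12.4287        37.2861
  4        13.75        12.0171        48.0685
  5        13.75        11.6192        58.0958
  6       513.75       419.7577     2,518.5461
  Σ                    481.9717     2,701.0000
Price P = Σ PV = 481.9717.
Macaulay duration = Σ(t·PV) / P = 2,701.0000 / 481.9717 = 5.60406 half-year periods.
In years: 5.60406 / 2 = 2.80203 years.

2.802 years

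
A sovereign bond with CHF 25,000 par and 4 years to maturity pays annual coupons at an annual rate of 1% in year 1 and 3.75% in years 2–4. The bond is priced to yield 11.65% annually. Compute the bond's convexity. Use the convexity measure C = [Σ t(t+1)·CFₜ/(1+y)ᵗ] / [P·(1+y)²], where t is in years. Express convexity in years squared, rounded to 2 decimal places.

15.17

With y = 0.1165:
  t   CF        PV=CF/(1+0.1165)^t    t·PV        t(t+1)·PV
  1       250.00       223.9140       223.9140         447.8280
  2       937.50       752.0623     1,504.1246       4,512.3738
  3       937.50       673.5892     2,020.7675       8,083.0700
  4    25,937.50    16,691.4169    66,765.6676     333,828.3379
  Σ                 18,340.9824    70,514.4737     346,871.6097
P = 18,340.9824.
Convexity = Σ t(t+1)·PV / [P·(1+y)²] = 346,871.6097 / (18,340.9824 × 1.246572) = 15.17151.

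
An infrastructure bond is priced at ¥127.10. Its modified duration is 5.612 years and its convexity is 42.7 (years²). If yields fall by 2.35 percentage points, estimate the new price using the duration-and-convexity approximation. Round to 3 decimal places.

Duration effect: -D_mod·Δy = -5.612 × (-0.0235) = +0.131882
Convexity effect: ½·C·(Δy)² = 0.5 × 42.7 × (-0.0235)² = +0.0117905375
ΔP/P ≈ +0.131882 + 0.0117905375 = +0.1436725375
New price ≈ 127.10 × (1 + 0.1436725375) = 145.36077951625.

¥145.361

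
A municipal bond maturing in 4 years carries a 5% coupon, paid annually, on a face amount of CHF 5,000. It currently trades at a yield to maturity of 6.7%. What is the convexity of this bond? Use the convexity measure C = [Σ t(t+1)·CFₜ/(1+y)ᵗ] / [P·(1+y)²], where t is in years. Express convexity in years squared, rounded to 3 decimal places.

With y = 0.067:
  t   CF        PV=CF/(1+0.067)^t    t·PV        t(t+1)·PV
  1       250.00       234.3018       234.3018         468.6036
  2       250.00       219.5893       439.1786       1,317.5358
  3       250.00       205.8007       617.4020       2,469.6078
  4     5,250.00     4,050.4346    16,201.7385      81,008.6923
  Σ                  4,710.1263    17,492.6208      85,264.4395
P = 4,710.1263.
Convexity = Σ t(t+1)·PV / [P·(1+y)²] = 85,264.4395 / (4,710.1263 × 1.138489) = 15.90034.

15.900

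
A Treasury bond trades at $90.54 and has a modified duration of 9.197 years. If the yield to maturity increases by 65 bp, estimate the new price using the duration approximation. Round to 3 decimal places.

Duration approximation: ΔP/P ≈ -D_mod · Δy = -9.197 × (+0.0065) = -0.0597805.
New price ≈ 90.54 × (1 - 0.0597805) = 85.12747353.

$85.127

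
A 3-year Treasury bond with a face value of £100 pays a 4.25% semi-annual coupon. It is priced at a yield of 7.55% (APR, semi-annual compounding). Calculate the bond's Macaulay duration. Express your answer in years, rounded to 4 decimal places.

2.8397 years

Periodic yield y = 0.03775. Discount each cash flow and weight by its period:
  t   CF        PV=CF/(1+0.03775)^t    t·PV
  1        2.125         2.0477         2.0477
  2        2.125         1.9732         3.9464
  3        2.125         1.9014         5.7043
  4        2.125         1.8323         7.3291
  5        2.125         1.7656         8.8281
  6      102.125        81.7665       490.5992
  Σ                     91.2868       518.4548
Price P = Σ PV = 91.2868.
Macaulay duration = Σ(t·PV) / P = 518.4548 / 91.2868 = 5.67941 half-year periods.
In years: 5.67941 / 2 = 2.83970 years.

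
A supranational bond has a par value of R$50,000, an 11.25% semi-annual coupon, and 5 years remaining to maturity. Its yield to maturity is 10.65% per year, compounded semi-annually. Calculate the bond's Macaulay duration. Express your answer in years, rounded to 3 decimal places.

Periodic yield y = 0.05325. Discount each cash flow and weight by its period:
  t   CF        PV=CF/(1+0.05325)^t    t·PV
  1     2,812.50     2,670.3062     2,670.3062
  2     2,812.50     2,535.3014     5,070.6028
  3     2,812.50     2,407.1221     7,221.3664
  4     2,812.50     2,285.4233     9,141.6934
  5     2,812.50     2,169.8774    10,849.3869
  6     2,812.50     2,060.1732    12,361.0389
  7     2,812.50     1,956.0153    13,692.1074
  8     2,812.50     1,857.1235    14,856.9881
  9     2,812.50     1,763.2314    15,869.0830
  10   52,812.50    31,435.6213   314,356.2130
  Σ                 51,140.1952   406,088.7861
Price P = Σ PV = 51,140.1952.
Macaulay duration = Σ(t·PV) / P = 406,088.7861 / 51,140.1952 = 7.94070 half-year periods.
In years: 7.94070 / 2 = 3.97035 years.

3.970 years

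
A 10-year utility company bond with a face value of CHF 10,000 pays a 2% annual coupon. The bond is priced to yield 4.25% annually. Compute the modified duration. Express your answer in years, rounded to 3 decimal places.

Periodic yield y = 0.0425. First find Macaulay duration:
  t   CF        PV=CF/(1+0.0425)^t    t·PV
  1       200.00       191.8465       191.8465
  2       200.00       184.0254       368.0509
  3       200.00       176.5232       529.5696
  4       200.00       169.3268       677.3073
  5       200.00       162.4238       812.1190
  6       200.00       155.8022       934.8133
  7       200.00       149.4506     1,046.1539
  8       200.00       143.3579     1,146.8628
  9       200.00       137.5135     1,237.6217
  10   10,200.00     6,727.2805    67,272.8048
  Σ                  8,197.5504    74,217.1499
P = 8,197.5504; Macaulay duration = 74,217.1499 / 8,197.5504 = 9.05358 years.
Modified duration = D_Mac / (1 + y) = 9.05358 / 1.0425 = 8.68449 years.

8.684 years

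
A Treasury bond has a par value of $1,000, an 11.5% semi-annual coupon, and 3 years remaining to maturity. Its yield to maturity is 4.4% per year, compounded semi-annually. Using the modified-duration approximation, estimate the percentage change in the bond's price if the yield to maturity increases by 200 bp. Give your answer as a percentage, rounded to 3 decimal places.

Periodic yield y = 0.022. Modified duration first:
  t   CF        PV=CF/(1+0.022)^t    t·PV
  1        57.50        56.2622        56.2622
  2        57.50        55.0511       110.1022
  3        57.50        53.8661       161.5982
  4        57.50        52.7065       210.8260
  5        57.50        51.5719       257.8596
  6     1,057.50       928.0577     5,568.3465
  Σ                  1,197.5156     6,364.9948
P = 1,197.5156; D_Mac = 5.31517 half-year periods = 2.65758 yrs; D_mod = 2.65758/(1+0.022) = 2.60038 yrs.
ΔP/P ≈ -D_mod · Δy = -2.60038 × (+0.02) = -0.052008 = -5.2008%.

-5.201%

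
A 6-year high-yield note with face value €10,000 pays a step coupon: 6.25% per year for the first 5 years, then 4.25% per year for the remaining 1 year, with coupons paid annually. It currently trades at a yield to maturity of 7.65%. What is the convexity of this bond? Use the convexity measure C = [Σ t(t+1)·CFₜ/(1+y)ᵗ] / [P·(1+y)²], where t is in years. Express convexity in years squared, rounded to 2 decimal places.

With y = 0.0765:
  t   CF        PV=CF/(1+0.0765)^t    t·PV        t(t+1)·PV
  1       625.00       580.5852       580.5852       1,161.1705
  2       625.00       539.3267     1,078.6535       3,235.9604
  3       625.00       501.0002     1,503.0007       6,012.0026
  4       625.00       465.3973     1,861.5893       9,307.9465
  5       625.00       432.3245     2,161.6225      12,969.7350
  6    10,425.00     6,698.7205    40,192.3231     281,346.2618
  Σ                  9,217.3545    47,377.7742     314,033.0767
P = 9,217.3545.
Convexity = Σ t(t+1)·PV / [P·(1+y)²] = 314,033.0767 / (9,217.3545 × 1.158852) = 29.39957.

29.40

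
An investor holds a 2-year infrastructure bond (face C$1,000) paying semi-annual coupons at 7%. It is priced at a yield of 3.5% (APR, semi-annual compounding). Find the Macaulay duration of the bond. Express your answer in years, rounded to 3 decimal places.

1.904 years

Periodic yield y = 0.0175. Discount each cash flow and weight by its period:
  t   CF        PV=CF/(1+0.0175)^t    t·PV
  1        35.00        34.3980        34.3980
  2        35.00        33.8064        67.6128
  3        35.00        33.2250        99.6750
  4     1,035.00       965.6121     3,862.4482
  Σ                  1,067.0415     4,064.1340
Price P = Σ PV = 1,067.0415.
Macaulay duration = Σ(t·PV) / P = 4,064.1340 / 1,067.0415 = 3.80879 half-year periods.
In years: 3.80879 / 2 = 1.90439 years.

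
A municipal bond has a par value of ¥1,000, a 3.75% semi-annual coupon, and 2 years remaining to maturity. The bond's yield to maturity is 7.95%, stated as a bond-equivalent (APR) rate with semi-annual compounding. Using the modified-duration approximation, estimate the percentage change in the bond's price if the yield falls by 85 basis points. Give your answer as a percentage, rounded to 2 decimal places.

Periodic yield y = 0.03975. Modified duration first:
  t   CF        PV=CF/(1+0.03975)^t    t·PV
  1        18.75        18.0332        18.0332
  2        18.75        17.3438        34.6875
  3        18.75        16.6807        50.0421
  4     1,018.75       871.6696     3,486.6784
  Σ                    923.7273     3,589.4413
P = 923.7273; D_Mac = 3.88582 half-year periods = 1.94291 yrs; D_mod = 1.94291/(1+0.03975) = 1.86863 yrs.
ΔP/P ≈ -D_mod · Δy = -1.86863 × (-0.0085) = +0.015883 = +1.5883%.

+1.59%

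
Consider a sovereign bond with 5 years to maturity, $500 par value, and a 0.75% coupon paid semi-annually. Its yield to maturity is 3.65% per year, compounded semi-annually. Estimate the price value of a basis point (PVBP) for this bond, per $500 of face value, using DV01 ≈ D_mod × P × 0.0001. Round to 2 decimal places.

$0.21

Periodic yield y = 0.01825.
  t   CF        PV=CF/(1+0.01825)^t    t·PV
  1        1.875         1.8414         1.8414
  2        1.875         1.8084         3.6168
  3        1.875         1.7760         5.3279
  4        1.875         1.7441         6.9766
  5        1.875         1.7129         8.5644
  6        1.875         1.6822        10.0931
  7        1.875         1.6520        11.5643
  8        1.875         1.6224        12.9794
  9        1.875         1.5934        14.3402
  10     501.875       418.8431     4,188.4311
  Σ                    434.2759     4,263.7353
P = 434.2759; D_Mac = 9.81803 half-year periods = 4.90902 yrs; D_mod = 4.82103 yrs.
DV01 ≈ 4.82103 × 434.2759 × 0.0001 = 0.209366.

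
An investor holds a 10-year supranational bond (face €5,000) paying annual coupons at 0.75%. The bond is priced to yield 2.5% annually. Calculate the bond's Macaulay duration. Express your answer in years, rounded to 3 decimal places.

Periodic yield y = 0.025. Discount each cash flow and weight by its year:
  t   CF        PV=CF/(1+0.025)^t    t·PV
  1        37.50        36.5854        36.5854
  2        37.50        35.6930        71.3861
  3        37.50        34.8225       104.4674
  4        37.50        33.9731       135.8926
  5        37.50        33.1445       165.7227
  6        37.50        32.3361       194.0168
  7        37.50        31.5474       220.8321
  8        37.50        30.7780       246.2240
  9        37.50        30.0273       270.2458
  10    5,037.50     3,935.2869    39,352.8695
  Σ                  4,234.1944    40,798.2424
Price P = Σ PV = 4,234.1944.
Macaulay duration = Σ(t·PV) / P = 40,798.2424 / 4,234.1944 = 9.63542 years.

9.635 years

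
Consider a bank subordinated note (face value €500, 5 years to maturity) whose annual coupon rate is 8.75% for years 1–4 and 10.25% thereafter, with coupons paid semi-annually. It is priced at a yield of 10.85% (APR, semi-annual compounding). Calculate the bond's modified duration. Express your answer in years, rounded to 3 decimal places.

3.907 years

Periodic yield y = 0.05425. First find Macaulay duration:
  t   CF        PV=CF/(1+0.05425)^t    t·PV
  1       21.875        20.7493        20.7493
  2       21.875        19.6816        39.3632
  3       21.875        18.6688        56.0065
  4       21.875        17.7082        70.8327
  5       21.875        16.7969        83.9847
  6       21.875        15.9326        95.5955
  7       21.875        15.1127       105.7891
  8       21.875        14.3350       114.6804
  9       25.625        15.9284       143.3553
  10     525.625       309.9131     3,099.1309
  Σ                    464.8267     3,829.4877
P = 464.8267; Macaulay duration = 3,829.4877 / 464.8267 = 8.23853 half-year periods = 4.11926 years.
Modified duration = D_Mac / (1 + y) = 4.11926 / 1.05425 = 3.90729 years.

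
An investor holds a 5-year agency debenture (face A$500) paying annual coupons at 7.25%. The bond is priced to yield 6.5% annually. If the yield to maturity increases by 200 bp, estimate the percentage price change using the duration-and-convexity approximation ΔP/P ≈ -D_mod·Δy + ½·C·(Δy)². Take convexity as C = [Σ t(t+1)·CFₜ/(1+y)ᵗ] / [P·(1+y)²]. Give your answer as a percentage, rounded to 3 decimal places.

-7.781%

With y = 0.065:
  t   CF        PV=CF/(1+0.065)^t    t·PV        t(t+1)·PV
  1        36.25        34.0376        34.0376          68.0751
  2        36.25        31.9601        63.9203         191.7609
  3        36.25        30.0095        90.0286         360.1144
  4        36.25        28.1780       112.7118         563.5592
  5       536.25       391.3986     1,956.9930      11,741.9580
  Σ                    515.5838     2,257.6913      12,925.4676
P = 515.5838; D_Mac = 4.37890 yrs; D_mod = 4.11165 yrs; C = 22.10283.
Duration effect: -4.11165 × (+0.02) = -0.082233
Convexity effect: 0.5 × 22.10283 × (0.02)² = +0.0044206
ΔP/P ≈ -0.082233 + 0.0044206 = -0.077812 = -7.7812%.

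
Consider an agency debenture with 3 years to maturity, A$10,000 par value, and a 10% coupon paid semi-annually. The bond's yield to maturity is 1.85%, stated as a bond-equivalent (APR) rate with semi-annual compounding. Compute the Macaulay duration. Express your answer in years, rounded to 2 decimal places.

Periodic yield y = 0.00925. Discount each cash flow and weight by its period:
  t   CF        PV=CF/(1+0.00925)^t    t·PV
  1       500.00       495.4174       495.4174
  2       500.00       490.8768       981.7536
  3       500.00       486.3778     1,459.1334
  4       500.00       481.9200     1,927.6801
  5       500.00       477.5031     2,387.5156
  6    10,500.00     9,935.6607    59,613.9640
  Σ                 12,367.7558    66,865.4640
Price P = Σ PV = 12,367.7558.
Macaulay duration = Σ(t·PV) / P = 66,865.4640 / 12,367.7558 = 5.40643 half-year periods.
In years: 5.40643 / 2 = 2.70322 years.

2.70 years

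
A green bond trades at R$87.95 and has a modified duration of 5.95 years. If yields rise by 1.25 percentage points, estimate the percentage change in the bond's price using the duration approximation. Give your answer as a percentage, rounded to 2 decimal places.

Duration approximation: ΔP/P ≈ -D_mod · Δy = -5.95 × (+0.0125) = -0.074375.
As a percentage: -7.4375%.

-7.44%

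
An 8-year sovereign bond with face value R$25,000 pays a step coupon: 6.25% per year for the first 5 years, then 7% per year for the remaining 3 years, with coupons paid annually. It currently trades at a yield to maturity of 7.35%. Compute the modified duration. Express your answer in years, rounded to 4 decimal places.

6.0392 years

Periodic yield y = 0.0735. First find Macaulay duration:
  t   CF        PV=CF/(1+0.0735)^t    t·PV
  1     1,562.50     1,455.5193     1,455.5193
  2     1,562.50     1,355.8634     2,711.7267
  3     1,562.50     1,263.0306     3,789.0919
  4     1,562.50     1,176.5539     4,706.2156
  5     1,562.50     1,095.9981     5,479.9903
  6     1,750.00     1,143.4726     6,860.8355
  7     1,750.00     1,065.1817     7,456.2721
  8    26,750.00    15,167.2692   121,338.1539
  Σ                 23,722.8888   153,797.8053
P = 23,722.8888; Macaulay duration = 153,797.8053 / 23,722.8888 = 6.48310 years.
Modified duration = D_Mac / (1 + y) = 6.48310 / 1.0735 = 6.03922 years.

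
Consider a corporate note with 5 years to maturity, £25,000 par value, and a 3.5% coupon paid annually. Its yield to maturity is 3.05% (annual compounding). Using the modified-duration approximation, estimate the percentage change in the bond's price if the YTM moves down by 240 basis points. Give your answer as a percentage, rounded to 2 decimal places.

+10.89%

Periodic yield y = 0.0305. Modified duration first:
  t   CF        PV=CF/(1+0.0305)^t    t·PV
  1       875.00       849.1024       849.1024
  2       875.00       823.9713     1,647.9425
  3       875.00       799.5839     2,398.7518
  4       875.00       775.9184     3,103.6737
  5    25,875.00    22,265.9063   111,329.5317
  Σ                 25,514.4823   119,329.0021
P = 25,514.4823; D_Mac = 4.67691 yrs; D_mod = 4.67691/(1+0.0305) = 4.53849 yrs.
ΔP/P ≈ -D_mod · Δy = -4.53849 × (-0.024) = +0.108924 = +10.8924%.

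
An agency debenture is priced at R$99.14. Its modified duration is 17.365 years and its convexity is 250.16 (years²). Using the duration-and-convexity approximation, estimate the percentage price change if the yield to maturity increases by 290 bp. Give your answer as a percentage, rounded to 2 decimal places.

Duration effect: -D_mod·Δy = -17.365 × (+0.029) = -0.503585
Convexity effect: ½·C·(Δy)² = 0.5 × 250.16 × (0.029)² = +0.10519228
ΔP/P ≈ -0.503585 + 0.10519228 = -0.39839272
= -39.839272%.

-39.84%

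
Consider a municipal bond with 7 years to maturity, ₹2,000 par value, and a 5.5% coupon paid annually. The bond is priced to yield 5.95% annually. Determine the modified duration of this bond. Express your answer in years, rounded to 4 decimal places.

Periodic yield y = 0.0595. First find Macaulay duration:
  t   CF        PV=CF/(1+0.0595)^t    t·PV
  1       110.00       103.8226       103.8226
  2       110.00        97.9920       195.9841
  3       110.00        92.4889       277.4668
  4       110.00        87.2949       349.1796
  5       110.00        82.3925       411.9627
  6       110.00        77.7655       466.5929
  7     2,110.00     1,407.9127     9,855.3889
  Σ                  1,949.6692    11,660.3976
P = 1,949.6692; Macaulay duration = 11,660.3976 / 1,949.6692 = 5.98071 years.
Modified duration = D_Mac / (1 + y) = 5.98071 / 1.0595 = 5.64484 years.

5.6448 years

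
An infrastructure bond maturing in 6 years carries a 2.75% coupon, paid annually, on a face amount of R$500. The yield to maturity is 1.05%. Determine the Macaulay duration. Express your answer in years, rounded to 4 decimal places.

5.6334 years

Periodic yield y = 0.0105. Discount each cash flow and weight by its year:
  t   CF        PV=CF/(1+0.0105)^t    t·PV
  1        13.75        13.6071        13.6071
  2        13.75        13.4657        26.9315
  3        13.75        13.3258        39.9774
  4        13.75        13.1873        52.7494
  5        13.75        13.0503        65.2516
  6       513.75       482.5407     2,895.2441
  Σ                    549.1770     3,093.7611
Price P = Σ PV = 549.1770.
Macaulay duration = Σ(t·PV) / P = 3,093.7611 / 549.1770 = 5.63345 years.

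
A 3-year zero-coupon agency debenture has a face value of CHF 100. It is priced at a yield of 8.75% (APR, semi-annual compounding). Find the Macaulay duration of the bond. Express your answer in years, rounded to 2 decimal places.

A zero-coupon bond has a single cash flow at maturity, so its Macaulay duration equals its maturity: 3 years.
(Equivalently: 6 semi-annual periods ÷ 2 = 3 years.)

3.00 years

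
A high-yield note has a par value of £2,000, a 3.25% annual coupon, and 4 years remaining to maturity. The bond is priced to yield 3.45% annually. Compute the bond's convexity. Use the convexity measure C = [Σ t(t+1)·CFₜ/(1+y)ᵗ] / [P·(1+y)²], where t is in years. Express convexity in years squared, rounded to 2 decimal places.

17.53

With y = 0.0345:
  t   CF        PV=CF/(1+0.0345)^t    t·PV        t(t+1)·PV
  1        65.00        62.8323        62.8323         125.6646
  2        65.00        60.7369       121.4737         364.4212
  3        65.00        58.7113       176.1340         704.5359
  4     2,065.00     1,803.0098     7,212.0390      36,060.1951
  Σ                  1,985.2902     7,572.4790      37,254.8167
P = 1,985.2902.
Convexity = Σ t(t+1)·PV / [P·(1+y)²] = 37,254.8167 / (1,985.2902 × 1.070190) = 17.53466.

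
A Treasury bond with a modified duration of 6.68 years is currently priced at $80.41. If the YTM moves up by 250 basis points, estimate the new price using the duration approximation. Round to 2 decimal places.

Duration approximation: ΔP/P ≈ -D_mod · Δy = -6.68 × (+0.025) = -0.167000.
New price ≈ 80.41 × (1 - 0.167000) = 66.98153.

$66.98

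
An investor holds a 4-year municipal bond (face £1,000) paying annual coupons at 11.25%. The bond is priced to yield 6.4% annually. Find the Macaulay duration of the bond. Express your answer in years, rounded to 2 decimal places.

Periodic yield y = 0.064. Discount each cash flow and weight by its year:
  t   CF        PV=CF/(1+0.064)^t    t·PV
  1       112.50       105.7331       105.7331
  2       112.50        99.3732       198.7464
  3       112.50        93.3959       280.1876
  4     1,112.50       868.0275     3,472.1102
  Σ                  1,166.5297     4,056.7773
Price P = Σ PV = 1,166.5297.
Macaulay duration = Σ(t·PV) / P = 4,056.7773 / 1,166.5297 = 3.47765 years.

3.48 years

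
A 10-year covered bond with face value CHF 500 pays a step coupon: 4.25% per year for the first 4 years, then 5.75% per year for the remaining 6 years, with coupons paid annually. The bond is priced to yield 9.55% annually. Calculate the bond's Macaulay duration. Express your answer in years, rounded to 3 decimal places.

Periodic yield y = 0.0955. Discount each cash flow and weight by its year:
  t   CF        PV=CF/(1+0.0955)^t    t·PV
  1        21.25        19.3975        19.3975
  2        21.25        17.7066        35.4131
  3        21.25        16.1630        48.4890
  4        21.25        14.7540        59.0159
  5        28.75        18.2212        91.1058
  6        28.75        16.6327        99.7964
  7        28.75        15.1828       106.2794
  8        28.75        13.8592       110.8738
  9        28.75        12.6510       113.8594
  10      528.75       212.3863     2,123.8633
  Σ                    356.9543     2,808.0937
Price P = Σ PV = 356.9543.
Macaulay duration = Σ(t·PV) / P = 2,808.0937 / 356.9543 = 7.86681 years.

7.867 years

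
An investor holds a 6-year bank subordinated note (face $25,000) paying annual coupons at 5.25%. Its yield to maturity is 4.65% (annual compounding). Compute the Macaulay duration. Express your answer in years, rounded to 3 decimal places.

5.312 years

Periodic yield y = 0.0465. Discount each cash flow and weight by its year:
  t   CF        PV=CF/(1+0.0465)^t    t·PV
  1     1,312.50     1,254.1806     1,254.1806
  2     1,312.50     1,198.4526     2,396.9051
  3     1,312.50     1,145.2007     3,435.6022
  4     1,312.50     1,094.3151     4,377.2603
  5     1,312.50     1,045.6905     5,228.4523
  6    26,312.50    20,032.1110   120,192.6658
  Σ                 25,769.9504   136,885.0663
Price P = Σ PV = 25,769.9504.
Macaulay duration = Σ(t·PV) / P = 136,885.0663 / 25,769.9504 = 5.31181 years.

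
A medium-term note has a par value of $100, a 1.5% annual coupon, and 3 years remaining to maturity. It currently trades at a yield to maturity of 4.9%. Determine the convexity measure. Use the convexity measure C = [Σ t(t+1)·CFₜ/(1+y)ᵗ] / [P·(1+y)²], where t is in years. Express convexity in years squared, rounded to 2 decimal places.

With y = 0.049:
  t   CF        PV=CF/(1+0.049)^t    t·PV        t(t+1)·PV
  1         1.50         1.4299         1.4299           2.8599
  2         1.50         1.3631         2.7263           8.1788
  3       101.50        87.9305       263.7915       1,055.1661
  Σ                     90.7236       267.9477       1,066.2048
P = 90.7236.
Convexity = Σ t(t+1)·PV / [P·(1+y)²] = 1,066.2048 / (90.7236 × 1.100401) = 10.67996.

10.68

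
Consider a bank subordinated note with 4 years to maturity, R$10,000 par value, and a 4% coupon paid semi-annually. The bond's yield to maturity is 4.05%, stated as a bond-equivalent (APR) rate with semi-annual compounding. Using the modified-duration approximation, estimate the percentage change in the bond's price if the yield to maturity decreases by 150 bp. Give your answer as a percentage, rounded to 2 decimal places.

Periodic yield y = 0.02025. Modified duration first:
  t   CF        PV=CF/(1+0.02025)^t    t·PV
  1       200.00       196.0304       196.0304
  2       200.00       192.1396       384.2791
  3       200.00       188.3260       564.9779
  4       200.00       184.5880       738.3522
  5       200.00       180.9243       904.6217
  6       200.00       177.3333     1,064.0000
  7       200.00       173.8136     1,216.6952
  8    10,200.00     8,688.5508    69,508.4063
  Σ                  9,981.7060    74,577.3628
P = 9,981.7060; D_Mac = 7.47140 half-year periods = 3.73570 yrs; D_mod = 3.73570/(1+0.02025) = 3.66156 yrs.
ΔP/P ≈ -D_mod · Δy = -3.66156 × (-0.015) = +0.054923 = +5.4923%.

+5.49%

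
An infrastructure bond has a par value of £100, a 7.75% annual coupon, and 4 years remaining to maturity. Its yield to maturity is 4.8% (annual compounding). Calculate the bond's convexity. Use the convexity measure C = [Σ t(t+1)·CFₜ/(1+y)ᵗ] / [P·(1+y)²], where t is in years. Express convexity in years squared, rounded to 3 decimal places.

15.855

With y = 0.048:
  t   CF        PV=CF/(1+0.048)^t    t·PV        t(t+1)·PV
  1         7.75         7.3950         7.3950          14.7901
  2         7.75         7.0563        14.1127          42.3380
  3         7.75         6.7331        20.1994          80.7977
  4       107.75        89.3248       357.2993       1,786.4964
  Σ                    110.5093       399.0064       1,924.4222
P = 110.5093.
Convexity = Σ t(t+1)·PV / [P·(1+y)²] = 1,924.4222 / (110.5093 × 1.098304) = 15.85546.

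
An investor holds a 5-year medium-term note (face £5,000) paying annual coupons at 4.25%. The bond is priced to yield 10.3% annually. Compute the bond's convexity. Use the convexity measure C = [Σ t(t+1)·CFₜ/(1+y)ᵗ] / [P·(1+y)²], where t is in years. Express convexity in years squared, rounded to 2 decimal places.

With y = 0.103:
  t   CF        PV=CF/(1+0.103)^t    t·PV        t(t+1)·PV
  1       212.50       192.6564       192.6564         385.3128
  2       212.50       174.6658       349.3316       1,047.9949
  3       212.50       158.3552       475.0657       1,900.2627
  4       212.50       143.5677       574.2710       2,871.3549
  5     5,212.50     3,192.7764    15,963.8820      95,783.2923
  Σ                  3,862.0216    17,555.2067     101,988.2176
P = 3,862.0216.
Convexity = Σ t(t+1)·PV / [P·(1+y)²] = 101,988.2176 / (3,862.0216 × 1.216609) = 21.70622.

21.71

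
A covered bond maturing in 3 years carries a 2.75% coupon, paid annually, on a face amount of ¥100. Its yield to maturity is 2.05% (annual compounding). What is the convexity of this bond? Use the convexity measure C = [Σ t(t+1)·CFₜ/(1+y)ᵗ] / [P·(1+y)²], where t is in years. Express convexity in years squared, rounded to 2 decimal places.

With y = 0.0205:
  t   CF        PV=CF/(1+0.0205)^t    t·PV        t(t+1)·PV
  1         2.75         2.6948         2.6948           5.3895
  2         2.75         2.6406         5.2812          15.8437
  3       102.75        96.6814       290.0441       1,160.1765
  Σ                    102.0168       298.0201       1,181.4097
P = 102.0168.
Convexity = Σ t(t+1)·PV / [P·(1+y)²] = 1,181.4097 / (102.0168 × 1.041420) = 11.11995.

11.12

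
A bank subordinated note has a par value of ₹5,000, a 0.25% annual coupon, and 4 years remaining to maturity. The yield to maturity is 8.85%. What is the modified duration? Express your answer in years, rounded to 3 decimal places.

3.658 years

Periodic yield y = 0.0885. First find Macaulay duration:
  t   CF        PV=CF/(1+0.0885)^t    t·PV
  1        12.50        11.4837        11.4837
  2        12.50        10.5500        21.1000
  3        12.50         9.6923        29.0768
  4     5,012.50     3,570.5955    14,282.3820
  Σ                  3,602.3215    14,344.0424
P = 3,602.3215; Macaulay duration = 14,344.0424 / 3,602.3215 = 3.98189 years.
Modified duration = D_Mac / (1 + y) = 3.98189 / 1.0885 = 3.65814 years.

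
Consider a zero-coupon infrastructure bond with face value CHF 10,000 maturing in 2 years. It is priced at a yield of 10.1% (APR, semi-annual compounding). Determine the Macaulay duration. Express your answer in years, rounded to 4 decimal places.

A zero-coupon bond has a single cash flow at maturity, so its Macaulay duration equals its maturity: 2 years.
(Equivalently: 4 semi-annual periods ÷ 2 = 2 years.)

2.0000 years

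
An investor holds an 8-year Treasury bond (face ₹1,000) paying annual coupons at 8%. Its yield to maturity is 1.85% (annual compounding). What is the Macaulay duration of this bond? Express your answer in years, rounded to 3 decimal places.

Periodic yield y = 0.0185. Discount each cash flow and weight by its year:
  t   CF        PV=CF/(1+0.0185)^t    t·PV
  1        80.00        78.5469        78.5469
  2        80.00        77.1202       154.2403
  3        80.00        75.7194       227.1581
  4        80.00        74.3440       297.3760
  5        80.00        72.9936       364.9680
  6        80.00        71.6678       430.0065
  7        80.00        70.3660       492.5619
  8     1,080.00       932.6861     7,461.4885
  Σ                  1,453.4438     9,506.3462
Price P = Σ PV = 1,453.4438.
Macaulay duration = Σ(t·PV) / P = 9,506.3462 / 1,453.4438 = 6.54057 years.

6.541 years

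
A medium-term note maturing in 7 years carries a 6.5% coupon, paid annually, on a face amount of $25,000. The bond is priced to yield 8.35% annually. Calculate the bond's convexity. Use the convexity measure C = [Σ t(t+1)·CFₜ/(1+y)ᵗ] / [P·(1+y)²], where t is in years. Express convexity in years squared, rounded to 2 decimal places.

With y = 0.0835:
  t   CF        PV=CF/(1+0.0835)^t    t·PV        t(t+1)·PV
  1     1,625.00     1,499.7693     1,499.7693       2,999.5385
  2     1,625.00     1,384.1894     2,768.3789       8,305.1367
  3     1,625.00     1,277.5168     3,832.5504      15,330.2015
  4     1,625.00     1,179.0649     4,716.2595      23,581.2976
  5     1,625.00     1,088.2002     5,441.0008      32,646.0049
  6     1,625.00     1,004.3379     6,026.0277      42,182.1937
  7    26,625.00    15,187.5320   106,312.7242     850,501.7937
  Σ                 22,620.6105   130,596.7108     975,546.1666
P = 22,620.6105.
Convexity = Σ t(t+1)·PV / [P·(1+y)²] = 975,546.1666 / (22,620.6105 × 1.173972) = 36.73548.

36.74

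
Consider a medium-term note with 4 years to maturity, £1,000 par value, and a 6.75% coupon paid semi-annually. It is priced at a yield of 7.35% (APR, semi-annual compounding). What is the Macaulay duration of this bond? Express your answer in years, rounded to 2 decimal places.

Periodic yield y = 0.03675. Discount each cash flow and weight by its period:
  t   CF        PV=CF/(1+0.03675)^t    t·PV
  1        33.75        32.5537        32.5537
  2        33.75        31.3997        62.7994
  3        33.75        30.2867        90.8600
  4        33.75        29.2131       116.8524
  5        33.75        28.1776       140.8879
  6        33.75        27.1788       163.0725
  7        33.75        26.2153       183.5074
  8     1,033.75       774.5031     6,196.0249
  Σ                    979.5279     6,986.5582
Price P = Σ PV = 979.5279.
Macaulay duration = Σ(t·PV) / P = 6,986.5582 / 979.5279 = 7.13258 half-year periods.
In years: 7.13258 / 2 = 3.56629 years.

3.57 years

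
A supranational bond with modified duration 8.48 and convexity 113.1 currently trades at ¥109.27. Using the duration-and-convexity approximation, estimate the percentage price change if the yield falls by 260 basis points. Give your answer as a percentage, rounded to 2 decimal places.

Duration effect: -D_mod·Δy = -8.48 × (-0.026) = +0.220480
Convexity effect: ½·C·(Δy)² = 0.5 × 113.1 × (-0.026)² = +0.0382278
ΔP/P ≈ +0.220480 + 0.0382278 = +0.2587078
= +25.87078%.

+25.87%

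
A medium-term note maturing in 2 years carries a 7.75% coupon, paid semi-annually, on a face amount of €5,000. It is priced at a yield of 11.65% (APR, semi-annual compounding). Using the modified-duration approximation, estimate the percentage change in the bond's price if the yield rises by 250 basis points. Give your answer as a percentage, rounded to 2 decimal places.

Periodic yield y = 0.05825. Modified duration first:
  t   CF        PV=CF/(1+0.05825)^t    t·PV
  1       193.75       183.0853       183.0853
  2       193.75       173.0076       346.0152
  3       193.75       163.4846       490.4538
  4     5,193.75     4,141.2165    16,564.8659
  Σ                  4,660.7940    17,584.4202
P = 4,660.7940; D_Mac = 3.77284 half-year periods = 1.88642 yrs; D_mod = 1.88642/(1+0.05825) = 1.78258 yrs.
ΔP/P ≈ -D_mod · Δy = -1.78258 × (+0.025) = -0.044565 = -4.4565%.

-4.46%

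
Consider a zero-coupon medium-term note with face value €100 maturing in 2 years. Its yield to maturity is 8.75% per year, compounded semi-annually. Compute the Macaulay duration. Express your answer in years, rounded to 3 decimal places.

2.000 years

A zero-coupon bond has a single cash flow at maturity, so its Macaulay duration equals its maturity: 2 years.
(Equivalently: 4 semi-annual periods ÷ 2 = 2 years.)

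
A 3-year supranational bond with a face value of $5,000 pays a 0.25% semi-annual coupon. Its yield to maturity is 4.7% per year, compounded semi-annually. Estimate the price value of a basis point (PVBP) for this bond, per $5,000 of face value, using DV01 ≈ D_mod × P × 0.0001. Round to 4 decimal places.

$1.2807

Periodic yield y = 0.0235.
  t   CF        PV=CF/(1+0.0235)^t    t·PV
  1         6.25         6.1065         6.1065
  2         6.25         5.9663        11.9326
  3         6.25         5.8293        17.4879
  4         6.25         5.6955        22.7818
  5         6.25         5.5647        27.8234
  6     5,006.25     4,354.9728    26,129.8371
  Σ                  4,384.1351    26,215.9693
P = 4,384.1351; D_Mac = 5.97974 half-year periods = 2.98987 yrs; D_mod = 2.92122 yrs.
DV01 ≈ 2.92122 × 4,384.1351 × 0.0001 = 1.280702.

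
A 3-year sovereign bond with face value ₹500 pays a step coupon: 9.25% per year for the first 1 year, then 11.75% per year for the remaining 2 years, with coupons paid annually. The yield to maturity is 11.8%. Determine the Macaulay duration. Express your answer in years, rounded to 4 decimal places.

Periodic yield y = 0.118. Discount each cash flow and weight by its year:
  t   CF        PV=CF/(1+0.118)^t    t·PV
  1        46.25        41.3685        41.3685
  2        58.75        47.0029        94.0057
  3       558.75       399.8454     1,199.5363
  Σ                    488.2168     1,334.9105
Price P = Σ PV = 488.2168.
Macaulay duration = Σ(t·PV) / P = 1,334.9105 / 488.2168 = 2.73426 years.

2.7343 years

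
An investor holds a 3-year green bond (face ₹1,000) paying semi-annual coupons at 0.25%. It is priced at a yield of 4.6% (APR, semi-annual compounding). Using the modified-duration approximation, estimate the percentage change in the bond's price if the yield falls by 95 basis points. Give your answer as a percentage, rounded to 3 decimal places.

Periodic yield y = 0.023. Modified duration first:
  t   CF        PV=CF/(1+0.023)^t    t·PV
  1         1.25         1.2219         1.2219
  2         1.25         1.1944         2.3888
  3         1.25         1.1676         3.5027
  4         1.25         1.1413         4.5653
  5         1.25         1.1157         5.5783
  6     1,001.25       873.5519     5,241.3116
  Σ                    879.3928     5,258.5686
P = 879.3928; D_Mac = 5.97977 half-year periods = 2.98989 yrs; D_mod = 2.98989/(1+0.023) = 2.92266 yrs.
ΔP/P ≈ -D_mod · Δy = -2.92266 × (-0.0095) = +0.027765 = +2.7765%.

+2.777%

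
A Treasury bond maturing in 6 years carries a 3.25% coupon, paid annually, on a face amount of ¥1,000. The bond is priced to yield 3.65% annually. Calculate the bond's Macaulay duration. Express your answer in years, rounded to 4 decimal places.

Periodic yield y = 0.0365. Discount each cash flow and weight by its year:
  t   CF        PV=CF/(1+0.0365)^t    t·PV
  1        32.50        31.3555        31.3555
  2        32.50        30.2513        60.5027
  3        32.50        29.1861        87.5582
  4        32.50        28.1583       112.6331
  5        32.50        27.1667       135.8335
  6     1,032.50       832.6725     4,996.0350
  Σ                    978.7904     5,423.9180
Price P = Σ PV = 978.7904.
Macaulay duration = Σ(t·PV) / P = 5,423.9180 / 978.7904 = 5.54145 years.

5.5414 years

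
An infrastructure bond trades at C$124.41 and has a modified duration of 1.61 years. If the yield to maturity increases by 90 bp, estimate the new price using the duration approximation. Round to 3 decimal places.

C$122.607

Duration approximation: ΔP/P ≈ -D_mod · Δy = -1.61 × (+0.009) = -0.014490.
New price ≈ 124.41 × (1 - 0.014490) = 122.6072991.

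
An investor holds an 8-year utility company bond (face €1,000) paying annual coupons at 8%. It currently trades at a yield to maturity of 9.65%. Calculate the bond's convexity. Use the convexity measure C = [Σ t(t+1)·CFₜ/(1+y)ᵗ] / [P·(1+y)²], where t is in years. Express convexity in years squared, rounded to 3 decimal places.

41.448

With y = 0.0965:
  t   CF        PV=CF/(1+0.0965)^t    t·PV        t(t+1)·PV
  1        80.00        72.9594        72.9594         145.9188
  2        80.00        66.5385       133.0769         399.2307
  3        80.00        60.6826       182.0478         728.1910
  4        80.00        55.3421       221.3683       1,106.8415
  5        80.00        50.4716       252.3578       1,514.1471
  6        80.00        46.0297       276.1782       1,933.2475
  7        80.00        41.9788       293.8513       2,350.8102
  8     1,080.00       516.8383     4,134.7062      37,212.3557
  Σ                    910.8408     5,566.5459      45,390.7426
P = 910.8408.
Convexity = Σ t(t+1)·PV / [P·(1+y)²] = 45,390.7426 / (910.8408 × 1.202312) = 41.44838.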